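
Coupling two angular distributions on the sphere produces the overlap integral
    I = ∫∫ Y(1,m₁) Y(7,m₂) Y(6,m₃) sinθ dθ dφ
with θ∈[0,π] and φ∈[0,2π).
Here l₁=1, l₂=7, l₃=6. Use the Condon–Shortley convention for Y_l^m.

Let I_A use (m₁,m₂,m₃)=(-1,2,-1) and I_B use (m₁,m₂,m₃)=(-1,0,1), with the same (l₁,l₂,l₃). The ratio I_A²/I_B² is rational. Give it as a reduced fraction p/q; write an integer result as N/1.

12/7

Same 1,7,6: normalisation and zero-m 3j drop out of the ratio.
A: Δ: 2! 0! 12! / 15! → 1/1365; sum: t=2:+1/1209600 = 1/1209600; 3j²(1 7 6; -1 2 -1) = Δ·Π!·Σ² = 12/455  (sign -1)
B: Δ: 2! 0! 12! / 15! → 1/1365; sum: t=2:+1/1209600 = 1/1209600; 3j²(1 7 6; -1 0 1) = Δ·Π!·Σ² = 1/65  (sign -1)
I_A²/I_B² = (12/455)/(1/65) = 12/7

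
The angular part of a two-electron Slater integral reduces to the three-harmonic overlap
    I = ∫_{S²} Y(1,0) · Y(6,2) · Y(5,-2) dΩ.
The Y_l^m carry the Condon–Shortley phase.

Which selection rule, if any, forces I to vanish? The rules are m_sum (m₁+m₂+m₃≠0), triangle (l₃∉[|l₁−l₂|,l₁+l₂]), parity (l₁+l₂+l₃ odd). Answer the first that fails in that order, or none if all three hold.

Σmᵢ = 0  ✓
l₃∈[|l₁−l₂|,l₁+l₂]=[5,7], have l₃=5  ✓
Σlᵢ = 12 ⇒ even  ✓

none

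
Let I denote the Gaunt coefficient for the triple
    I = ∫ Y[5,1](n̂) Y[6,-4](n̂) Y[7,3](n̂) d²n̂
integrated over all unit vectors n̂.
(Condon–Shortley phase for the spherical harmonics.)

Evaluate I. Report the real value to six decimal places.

0.058141

Rules hold: Σm=0, L=18 even, 1≤7≤11.
N = 11·13·15 = 2145
Δ = 4!·6!·8!/19! = 1/174594420
Racah Σ t=0..4: t=0:+1/4147200 t=1:−1/207360 t=2:+1/82944 t=3:−1/207360 t=4:+1/4147200 = 1/345600
⇒ 3j(5 6 7; 0 0 0)² = 420/46189, sgn -1
Racah Σ t=0..2: t=0:+1/1658880 t=1:−1/1088640 t=2:+1/7741440 = -13/69672960
⇒ 3j(5 6 7; 1 -4 3)² = 325/149226, sgn -1
4πI² = N·(3j₀)²·(3jₘ)² = 48750/1147619
I = +1·√(0.0424793/4π) = 0.05814114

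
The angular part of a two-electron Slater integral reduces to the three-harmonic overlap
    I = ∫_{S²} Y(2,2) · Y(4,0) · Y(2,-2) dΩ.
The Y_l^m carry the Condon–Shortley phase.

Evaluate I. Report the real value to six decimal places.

Checks pass: Σm=0; 8 even; l₃=2∈[2,6].
(2·2+1)(2·4+1)(2·2+1) = 225
Δ: 4! 0! 4! / 9! → 1/630
sum: t=2:+1/16 = 1/16
3j²(2 4 2; 0 0 0) = Δ·Π!·Σ² = 2/35  (sign +1)
sum: t=0:+1/576 = 1/576
3j²(2 4 2; 2 0 -2) = Δ·Π!·Σ² = 1/630  (sign +1)
combine: 4πI² = 225·2/35·1/630 = 1/49
take √, sign +1: I = 0.04029926

0.040299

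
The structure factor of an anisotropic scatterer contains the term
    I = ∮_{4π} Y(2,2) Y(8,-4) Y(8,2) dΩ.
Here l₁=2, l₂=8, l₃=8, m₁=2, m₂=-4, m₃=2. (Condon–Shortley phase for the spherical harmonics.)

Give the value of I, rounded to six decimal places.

m-sum 0 ✓  L=18 even ✓  6≤8≤10 ✓
Π(2lᵢ+1) = 5×17×17 = 1445
triangle coeff Δ(2,8,8) = 1/348840
Σ_t [0,2]: t=0:+1/116121600 t=1:−1/25401600 t=2:+1/116121600 = -1/45158400
(3j)²=24/1615 [(2 8 8; 0 0 0)], sign=-1
Σ_t [0,0]: t=0:+1/348364800 = 1/348364800
(3j)²=11/646 [(2 8 8; 2 -4 2)], sign=+1
⇒ 4πI² = 132/361
I = (-1)√(132/361/(4π)) = -0.17058013

-0.170580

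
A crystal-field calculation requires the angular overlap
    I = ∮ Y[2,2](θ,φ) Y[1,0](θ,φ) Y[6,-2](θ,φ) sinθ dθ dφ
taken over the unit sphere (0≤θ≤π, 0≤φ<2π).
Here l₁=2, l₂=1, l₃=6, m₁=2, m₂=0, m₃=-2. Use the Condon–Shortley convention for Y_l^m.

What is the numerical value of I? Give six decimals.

0.000000

triangle: need 1≤l₃≤3, have 6; I=0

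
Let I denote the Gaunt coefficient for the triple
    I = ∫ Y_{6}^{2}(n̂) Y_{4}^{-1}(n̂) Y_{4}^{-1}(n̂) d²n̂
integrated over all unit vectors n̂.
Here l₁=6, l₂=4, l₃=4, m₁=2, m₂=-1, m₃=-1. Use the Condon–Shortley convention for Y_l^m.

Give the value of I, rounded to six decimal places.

0.145766

m-sum 0 ✓  L=14 even ✓  2≤4≤10 ✓
Π(2lᵢ+1) = 13×9×9 = 1053
triangle coeff Δ(6,4,4) = 1/1261260
Σ_t [2,4]: t=2:+1/4608 t=3:−1/1296 t=4:+1/4608 = -7/20736
(3j)²=20/1287 [(6 4 4; 0 0 0)], sign=-1
Σ_t [1,3]: t=1:−1/8640 t=2:+1/2304 t=3:−1/8640 = 7/34560
(3j)²=7/429 [(6 4 4; 2 -1 -1)], sign=-1
⇒ 4πI² = 420/1573
I = (+1)√(420/1573/(4π)) = 0.14576570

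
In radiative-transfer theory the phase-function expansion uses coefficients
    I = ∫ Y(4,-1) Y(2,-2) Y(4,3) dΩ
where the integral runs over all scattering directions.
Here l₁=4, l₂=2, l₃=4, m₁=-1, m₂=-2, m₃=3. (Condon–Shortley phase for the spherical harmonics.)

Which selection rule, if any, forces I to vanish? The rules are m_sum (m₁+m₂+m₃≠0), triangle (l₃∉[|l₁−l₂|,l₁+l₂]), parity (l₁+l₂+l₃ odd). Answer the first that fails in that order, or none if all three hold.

none

azimuthal sum: -1 − 2 + 3 = 0  ✓
2 ≤ 4 ≤ 6 (triangle on l)  ✓
L = 4 + 2 + 4 = 10 (even)  ✓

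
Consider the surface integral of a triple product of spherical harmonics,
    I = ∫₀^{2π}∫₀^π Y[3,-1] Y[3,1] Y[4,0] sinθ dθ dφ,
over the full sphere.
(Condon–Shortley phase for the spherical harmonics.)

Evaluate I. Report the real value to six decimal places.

-0.025645

m-sum 0 ✓  L=10 even ✓  0≤4≤6 ✓
Π(2lᵢ+1) = 7×7×9 = 441
triangle coeff Δ(3,3,4) = 1/34650
Σ_t [0,2]: t=0:+1/72 t=1:−1/16 t=2:+1/72 = -5/144
(3j)²=2/77 [(3 3 4; 0 0 0)], sign=-1
Σ_t [0,2]: t=0:+1/1152 t=1:−1/36 t=2:+1/32 = 5/1152
(3j)²=1/1386 [(3 3 4; -1 1 0)], sign=+1
⇒ 4πI² = 1/121
I = (-1)√(1/121/(4π)) = -0.02564498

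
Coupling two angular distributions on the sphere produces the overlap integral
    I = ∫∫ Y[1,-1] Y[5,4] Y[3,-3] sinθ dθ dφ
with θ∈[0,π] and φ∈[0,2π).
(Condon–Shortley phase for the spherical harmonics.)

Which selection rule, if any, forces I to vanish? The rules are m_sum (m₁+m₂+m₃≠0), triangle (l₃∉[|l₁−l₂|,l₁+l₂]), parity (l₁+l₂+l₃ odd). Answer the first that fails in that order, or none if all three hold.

azimuthal sum: -1 + 4 − 3 = 0  ✓
4 ≤ 3 ≤ 6 (triangle on l)  ✗
L = 1 + 5 + 3 = 9 (odd)

triangle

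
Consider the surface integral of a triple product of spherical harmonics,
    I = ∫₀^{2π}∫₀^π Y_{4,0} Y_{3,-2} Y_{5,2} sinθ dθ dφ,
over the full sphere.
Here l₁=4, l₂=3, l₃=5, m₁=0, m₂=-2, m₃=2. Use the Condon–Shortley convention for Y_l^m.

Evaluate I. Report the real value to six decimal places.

-0.065427

Rules hold: Σm=0, L=12 even, 1≤5≤7.
N = 9·7·11 = 693
Δ = 2!·6!·4!/13! = 1/180180
Racah Σ t=0..2: t=0:+1/576 t=1:−1/144 t=2:+1/576 = -1/288
⇒ 3j(4 3 5; 0 0 0)² = 20/1001, sgn +1
Racah Σ t=0..1: t=0:+1/576 t=1:−1/864 = 1/1728
⇒ 3j(4 3 5; 0 -2 2)² = 5/1287, sgn -1
4πI² = N·(3j₀)²·(3jₘ)² = 100/1859
I = -1·√(0.0537924/4π) = -0.06542675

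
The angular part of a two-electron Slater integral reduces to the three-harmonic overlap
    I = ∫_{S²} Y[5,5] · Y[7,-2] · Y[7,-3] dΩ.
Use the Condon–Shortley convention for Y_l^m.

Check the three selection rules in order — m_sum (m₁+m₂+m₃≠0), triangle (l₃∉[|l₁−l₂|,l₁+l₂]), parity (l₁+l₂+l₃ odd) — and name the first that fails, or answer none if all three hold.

azimuthal sum: 5 − 2 − 3 = 0  ✓
2 ≤ 7 ≤ 12 (triangle on l)  ✓
L = 5 + 7 + 7 = 19 (odd)  ✗

parity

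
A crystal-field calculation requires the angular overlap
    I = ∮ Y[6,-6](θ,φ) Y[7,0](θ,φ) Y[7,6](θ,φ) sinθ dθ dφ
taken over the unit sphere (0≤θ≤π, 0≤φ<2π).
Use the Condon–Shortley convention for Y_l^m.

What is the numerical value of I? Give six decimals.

-0.087336

Rules hold: Σm=0, L=20 even, 1≤7≤13.
N = 13·15·15 = 2925
Δ = 6!·6!·8!/21! = 1/2444321880
Racah Σ t=0..6: t=0:+1/2612736000 t=1:−1/20736000 t=2:+1/1658880 t=3:−1/746496 t=4:+1/1658880 t=5:−1/20736000 t=6:+1/2612736000 = -1/4354560
⇒ 3j(6 7 7; 0 0 0)² = 1000/138567, sgn +1
Racah Σ t=6..6: t=6:+1/2612736000 = 1/2612736000
⇒ 3j(6 7 7; -6 0 6)² = 22/4845, sgn -1
4πI² = N·(3j₀)²·(3jₘ)² = 10000/104329
I = -1·√(0.0958506/4π) = -0.08733585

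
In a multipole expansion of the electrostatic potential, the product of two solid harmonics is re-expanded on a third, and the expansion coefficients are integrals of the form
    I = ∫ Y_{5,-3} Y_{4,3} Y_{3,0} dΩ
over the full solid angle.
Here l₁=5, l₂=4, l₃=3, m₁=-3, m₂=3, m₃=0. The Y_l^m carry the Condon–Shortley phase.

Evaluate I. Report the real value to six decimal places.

0.103862

Rules hold: Σm=0, L=12 even, 1≤3≤9.
N = 11·9·7 = 693
Δ = 6!·4!·2!/13! = 1/180180
Racah Σ t=2..4: t=2:+1/576 t=3:−1/144 t=4:+1/576 = -1/288
⇒ 3j(5 4 3; 0 0 0)² = 20/1001, sgn +1
Racah Σ t=5..6: t=5:−1/1440 t=6:+1/2880 = -1/2880
⇒ 3j(5 4 3; -3 3 0)² = 7/715, sgn +1
4πI² = N·(3j₀)²·(3jₘ)² = 252/1859
I = +1·√(0.135557/4π) = 0.10386175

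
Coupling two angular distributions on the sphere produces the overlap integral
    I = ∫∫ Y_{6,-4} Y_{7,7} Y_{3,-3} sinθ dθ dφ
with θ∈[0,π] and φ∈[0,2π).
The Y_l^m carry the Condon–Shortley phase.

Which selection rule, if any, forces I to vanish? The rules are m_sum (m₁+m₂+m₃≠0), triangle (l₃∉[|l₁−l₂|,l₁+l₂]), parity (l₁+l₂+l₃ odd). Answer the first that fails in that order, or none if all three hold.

azimuthal sum: -4 + 7 − 3 = 0  ✓
1 ≤ 3 ≤ 13 (triangle on l)  ✓
L = 6 + 7 + 3 = 16 (even)  ✓

none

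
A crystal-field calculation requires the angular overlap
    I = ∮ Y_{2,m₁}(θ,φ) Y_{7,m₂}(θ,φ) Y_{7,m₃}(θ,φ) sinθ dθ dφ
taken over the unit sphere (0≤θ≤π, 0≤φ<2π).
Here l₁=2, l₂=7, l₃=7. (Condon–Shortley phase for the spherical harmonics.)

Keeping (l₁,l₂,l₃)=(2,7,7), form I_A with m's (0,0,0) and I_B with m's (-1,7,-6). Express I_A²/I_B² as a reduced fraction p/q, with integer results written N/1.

448/507

Same 2,7,7: normalisation and zero-m 3j drop out of the ratio.
A: Δ: 2! 2! 12! / 17! → 1/185640; sum: t=0:+1/2419200 t=1:−1/518400 t=2:+1/2419200 = -1/907200; 3j²(2 7 7; 0 0 0) = Δ·Π!·Σ² = 56/3315  (sign +1)
B: Δ: 2! 2! 12! / 17! → 1/185640; sum: t=2:+1/958003200 = 1/958003200; 3j²(2 7 7; -1 7 -6) = Δ·Π!·Σ² = 13/680  (sign -1)
I_A²/I_B² = (56/3315)/(13/680) = 448/507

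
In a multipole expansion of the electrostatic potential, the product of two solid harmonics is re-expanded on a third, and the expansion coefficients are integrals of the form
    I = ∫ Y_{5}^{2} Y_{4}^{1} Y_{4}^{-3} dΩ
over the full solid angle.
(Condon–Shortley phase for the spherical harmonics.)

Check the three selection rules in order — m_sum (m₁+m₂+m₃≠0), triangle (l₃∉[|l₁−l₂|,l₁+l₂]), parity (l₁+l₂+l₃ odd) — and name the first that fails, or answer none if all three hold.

azimuthal sum: 2 + 1 − 3 = 0  ✓
1 ≤ 4 ≤ 9 (triangle on l)  ✓
L = 5 + 4 + 4 = 13 (odd)  ✗

parity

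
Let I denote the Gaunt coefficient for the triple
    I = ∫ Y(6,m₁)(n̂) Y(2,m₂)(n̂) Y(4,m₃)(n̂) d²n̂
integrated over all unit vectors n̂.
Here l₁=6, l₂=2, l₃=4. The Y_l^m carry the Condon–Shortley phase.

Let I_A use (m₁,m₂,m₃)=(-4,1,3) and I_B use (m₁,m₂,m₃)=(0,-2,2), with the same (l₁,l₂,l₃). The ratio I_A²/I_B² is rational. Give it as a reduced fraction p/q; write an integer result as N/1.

l's match ⇒ only the (l;m) 3-j factors differ between A and B.
A: triangle coeff Δ(6,2,4) = 1/6435; Σ_t [3,3]: t=3:−1/30240 = -1/30240; (3j)²=16/429 [(6 2 4; -4 1 3)], sign=+1
B: triangle coeff Δ(6,2,4) = 1/6435; Σ_t [0,0]: t=0:+1/34560 = 1/34560; (3j)²=1/429 [(6 2 4; 0 -2 2)], sign=+1
I_A²/I_B² = (16/429)/(1/429) = 16/1

16/1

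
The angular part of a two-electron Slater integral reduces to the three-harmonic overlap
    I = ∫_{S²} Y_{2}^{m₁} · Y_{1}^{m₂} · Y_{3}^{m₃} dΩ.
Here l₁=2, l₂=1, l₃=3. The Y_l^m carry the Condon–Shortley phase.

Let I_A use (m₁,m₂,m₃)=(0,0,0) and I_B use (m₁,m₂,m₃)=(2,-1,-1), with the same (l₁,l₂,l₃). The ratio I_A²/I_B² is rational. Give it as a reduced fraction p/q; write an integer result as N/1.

9/1

l's match ⇒ only the (l;m) 3-j factors differ between A and B.
A: triangle coeff Δ(2,1,3) = 1/105; Σ_t [0,0]: t=0:+1/4 = 1/4; (3j)²=3/35 [(2 1 3; 0 0 0)], sign=-1
B: triangle coeff Δ(2,1,3) = 1/105; Σ_t [0,0]: t=0:+1/48 = 1/48; (3j)²=1/105 [(2 1 3; 2 -1 -1)], sign=+1
I_A²/I_B² = (3/35)/(1/105) = 9/1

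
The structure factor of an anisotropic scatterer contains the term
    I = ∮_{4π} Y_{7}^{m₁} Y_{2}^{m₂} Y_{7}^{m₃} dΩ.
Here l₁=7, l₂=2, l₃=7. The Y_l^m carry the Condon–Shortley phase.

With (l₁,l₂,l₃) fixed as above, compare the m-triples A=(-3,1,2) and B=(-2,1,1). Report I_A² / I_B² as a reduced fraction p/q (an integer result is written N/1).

625/243

Shared (l₁,l₂,l₃)=(7,2,7): N and (l;000)² cancel in I_A²/I_B².
A: Δ = 2!·12!·2!/17! = 1/185640; Racah Σ t=1..2: t=1:−1/4354560 t=2:+1/1935360 = 1/3483648; ⇒ 3j(7 2 7; -3 1 2)² = 125/12376, sgn -1
B: Δ = 2!·12!·2!/17! = 1/185640; Racah Σ t=1..2: t=1:−1/1935360 t=2:+1/1209600 = 1/3225600; ⇒ 3j(7 2 7; -2 1 1)² = 243/61880, sgn +1
I_A²/I_B² = (125/12376)/(243/61880) = 625/243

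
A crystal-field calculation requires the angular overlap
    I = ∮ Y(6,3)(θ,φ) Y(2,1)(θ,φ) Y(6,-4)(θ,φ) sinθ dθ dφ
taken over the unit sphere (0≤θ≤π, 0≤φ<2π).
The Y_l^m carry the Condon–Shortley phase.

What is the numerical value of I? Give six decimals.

Checks pass: Σm=0; 14 even; l₃=6∈[4,8].
(2·6+1)(2·2+1)(2·6+1) = 845
Δ: 2! 10! 2! / 15! → 1/90090
sum: t=0:+1/69120 t=1:−1/14400 t=2:+1/69120 = -7/172800
3j²(6 2 6; 0 0 0) = Δ·Π!·Σ² = 14/715  (sign -1)
sum: t=1:−1/161280 t=2:+1/725760 = -1/207360
3j²(6 2 6; 3 1 -4) = Δ·Π!·Σ² = 7/286  (sign -1)
combine: 4πI² = 845·14/715·7/286 = 49/121
take √, sign +1: I = 0.17951487

0.179515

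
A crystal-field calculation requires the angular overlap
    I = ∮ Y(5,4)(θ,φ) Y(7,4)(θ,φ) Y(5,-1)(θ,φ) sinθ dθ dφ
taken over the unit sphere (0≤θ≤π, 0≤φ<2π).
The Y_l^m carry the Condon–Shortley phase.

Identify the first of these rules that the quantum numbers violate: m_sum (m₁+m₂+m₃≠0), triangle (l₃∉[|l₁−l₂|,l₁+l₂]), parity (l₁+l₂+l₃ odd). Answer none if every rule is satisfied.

m_sum

azimuthal sum: 4 + 4 − 1 = 7  ✗
2 ≤ 5 ≤ 12 (triangle on l)
L = 5 + 7 + 5 = 17 (odd)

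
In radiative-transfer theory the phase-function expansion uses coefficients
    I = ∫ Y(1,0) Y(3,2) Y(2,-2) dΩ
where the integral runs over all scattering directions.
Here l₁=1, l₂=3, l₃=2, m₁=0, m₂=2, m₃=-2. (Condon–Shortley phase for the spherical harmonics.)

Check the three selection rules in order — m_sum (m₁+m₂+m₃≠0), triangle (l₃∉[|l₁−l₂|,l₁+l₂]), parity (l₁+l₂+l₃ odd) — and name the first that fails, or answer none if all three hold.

azimuthal sum: 0 + 2 − 2 = 0  ✓
2 ≤ 2 ≤ 4 (triangle on l)  ✓
L = 1 + 3 + 2 = 6 (even)  ✓

none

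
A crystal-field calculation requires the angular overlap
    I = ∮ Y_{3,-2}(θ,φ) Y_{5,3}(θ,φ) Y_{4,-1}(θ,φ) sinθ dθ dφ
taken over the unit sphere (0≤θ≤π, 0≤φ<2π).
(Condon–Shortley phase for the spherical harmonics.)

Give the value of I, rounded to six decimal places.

Checks pass: Σm=0; 12 even; l₃=4∈[2,8].
(2·3+1)(2·5+1)(2·4+1) = 693
Δ: 4! 2! 6! / 13! → 1/180180
sum: t=1:−1/576 t=2:+1/144 t=3:−1/576 = 1/288
3j²(3 5 4; 0 0 0) = Δ·Π!·Σ² = 20/1001  (sign +1)
sum: t=3:−1/1440 t=4:+1/1152 = 1/5760
3j²(3 5 4; -2 3 -1) = Δ·Π!·Σ² = 1/858  (sign -1)
combine: 4πI² = 693·20/1001·1/858 = 30/1859
take √, sign -1: I = -0.03583571

-0.035836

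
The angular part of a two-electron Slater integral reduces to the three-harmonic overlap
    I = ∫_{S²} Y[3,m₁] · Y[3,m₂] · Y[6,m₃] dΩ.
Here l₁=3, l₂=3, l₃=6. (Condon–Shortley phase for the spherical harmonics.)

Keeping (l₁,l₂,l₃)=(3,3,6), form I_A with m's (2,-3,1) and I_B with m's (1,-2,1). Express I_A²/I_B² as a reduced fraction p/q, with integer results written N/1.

Shared (l₁,l₂,l₃)=(3,3,6): N and (l;000)² cancel in I_A²/I_B².
A: Δ = 0!·6!·6!/13! = 1/12012; Racah Σ t=0..0: t=0:+1/86400 = 1/86400; ⇒ 3j(3 3 6; 2 -3 1)² = 1/1716, sgn -1
B: Δ = 0!·6!·6!/13! = 1/12012; Racah Σ t=0..0: t=0:+1/5760 = 1/5760; ⇒ 3j(3 3 6; 1 -2 1)² = 5/572, sgn -1
I_A²/I_B² = (1/1716)/(5/572) = 1/15

1/15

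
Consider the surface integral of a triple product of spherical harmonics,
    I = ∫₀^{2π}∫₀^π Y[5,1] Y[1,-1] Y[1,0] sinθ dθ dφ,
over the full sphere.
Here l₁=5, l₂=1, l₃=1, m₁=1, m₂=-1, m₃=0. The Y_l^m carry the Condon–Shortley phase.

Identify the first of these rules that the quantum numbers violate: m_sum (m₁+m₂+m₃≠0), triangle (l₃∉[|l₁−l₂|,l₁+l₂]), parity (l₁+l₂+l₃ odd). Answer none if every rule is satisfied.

m₁+m₂+m₃ = 1 − 1 + 0 = 0  ✓
triangle: |5−1|=4 ≤ l₃=1 ≤ 5+1=6  ✗
parity: l₁+l₂+l₃ = 7 is odd

triangle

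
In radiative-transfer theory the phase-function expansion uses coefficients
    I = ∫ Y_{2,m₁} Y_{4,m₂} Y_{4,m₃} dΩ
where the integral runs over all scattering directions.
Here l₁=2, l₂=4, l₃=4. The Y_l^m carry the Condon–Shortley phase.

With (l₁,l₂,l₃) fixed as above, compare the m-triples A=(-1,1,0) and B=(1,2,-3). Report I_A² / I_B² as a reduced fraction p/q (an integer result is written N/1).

l's match ⇒ only the (l;m) 3-j factors differ between A and B.
A: triangle coeff Δ(2,4,4) = 1/13860; Σ_t [1,2]: t=1:−1/96 t=2:+1/72 = 1/288; (3j)²=1/462 [(2 4 4; -1 1 0)], sign=+1
B: triangle coeff Δ(2,4,4) = 1/13860; Σ_t [0,1]: t=0:+1/1440 t=1:−1/240 = -1/288; (3j)²=5/132 [(2 4 4; 1 2 -3)], sign=+1
I_A²/I_B² = (1/462)/(5/132) = 2/35

2/35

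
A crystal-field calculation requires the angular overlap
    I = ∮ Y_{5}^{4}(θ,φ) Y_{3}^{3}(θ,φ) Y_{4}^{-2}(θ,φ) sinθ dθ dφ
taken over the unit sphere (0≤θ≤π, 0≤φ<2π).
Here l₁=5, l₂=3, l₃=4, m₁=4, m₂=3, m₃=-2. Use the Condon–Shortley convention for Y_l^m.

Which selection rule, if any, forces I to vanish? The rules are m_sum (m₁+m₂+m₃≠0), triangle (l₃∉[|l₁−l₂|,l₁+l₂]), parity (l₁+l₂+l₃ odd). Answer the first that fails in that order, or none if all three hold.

Σmᵢ = 5  ✗
l₃∈[|l₁−l₂|,l₁+l₂]=[2,8], have l₃=4
Σlᵢ = 12 ⇒ even

m_sum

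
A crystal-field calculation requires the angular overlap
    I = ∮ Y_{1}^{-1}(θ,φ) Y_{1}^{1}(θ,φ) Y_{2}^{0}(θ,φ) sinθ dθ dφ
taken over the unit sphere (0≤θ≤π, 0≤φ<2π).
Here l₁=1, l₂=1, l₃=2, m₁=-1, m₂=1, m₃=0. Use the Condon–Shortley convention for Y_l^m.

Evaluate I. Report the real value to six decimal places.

0.126157

Checks pass: Σm=0; 4 even; l₃=2∈[0,2].
(2·1+1)(2·1+1)(2·2+1) = 45
Δ: 0! 2! 2! / 5! → 1/30
sum: t=0:+1/1 = 1/1
3j²(1 1 2; 0 0 0) = Δ·Π!·Σ² = 2/15  (sign +1)
sum: t=0:+1/4 = 1/4
3j²(1 1 2; -1 1 0) = Δ·Π!·Σ² = 1/30  (sign +1)
combine: 4πI² = 45·2/15·1/30 = 1/5
take √, sign +1: I = 0.12615663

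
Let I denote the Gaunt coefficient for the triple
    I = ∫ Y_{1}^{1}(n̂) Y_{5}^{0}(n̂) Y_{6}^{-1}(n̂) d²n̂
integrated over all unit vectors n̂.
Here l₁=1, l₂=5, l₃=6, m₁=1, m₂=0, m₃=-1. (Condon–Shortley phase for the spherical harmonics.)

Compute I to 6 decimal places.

Rules hold: Σm=0, L=12 even, 4≤6≤6.
N = 3·11·13 = 429
Δ = 0!·2!·10!/13! = 1/858
Racah Σ t=0..0: t=0:+1/14400 = 1/14400
⇒ 3j(1 5 6; 0 0 0)² = 6/143, sgn +1
Racah Σ t=0..0: t=0:+1/28800 = 1/28800
⇒ 3j(1 5 6; 1 0 -1)² = 7/286, sgn -1
4πI² = N·(3j₀)²·(3jₘ)² = 63/143
I = -1·√(0.440559/4π) = -0.18723944

-0.187239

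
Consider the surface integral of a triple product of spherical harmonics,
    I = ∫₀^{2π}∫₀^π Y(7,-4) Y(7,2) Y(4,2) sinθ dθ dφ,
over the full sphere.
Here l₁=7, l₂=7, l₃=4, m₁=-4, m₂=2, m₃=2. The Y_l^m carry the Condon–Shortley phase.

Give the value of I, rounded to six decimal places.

0.018344

m-sum 0 ✓  L=18 even ✓  0≤4≤14 ✓
Π(2lᵢ+1) = 15×15×9 = 2025
triangle coeff Δ(7,7,4) = 1/58198140
Σ_t [3,7]: t=3:−1/17418240 t=4:+1/622080 t=5:−1/230400 t=6:+1/622080 t=7:−1/17418240 = -1/806400
(3j)²=2268/230945 [(7 7 4; 0 0 0)], sign=-1
Σ_t [7,9]: t=7:−1/2903040 t=8:+1/2903040 t=9:−1/34836480 = -1/34836480
(3j)²=25/117572 [(7 7 4; -4 2 2)], sign=-1
⇒ 4πI² = 820125/193947611
I = (+1)√(820125/193947611/(4π)) = 0.01834395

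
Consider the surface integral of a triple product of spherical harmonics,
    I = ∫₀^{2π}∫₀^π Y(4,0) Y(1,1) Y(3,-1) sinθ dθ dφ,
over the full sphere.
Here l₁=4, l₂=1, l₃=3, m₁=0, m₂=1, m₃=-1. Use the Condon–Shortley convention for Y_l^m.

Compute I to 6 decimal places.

0.150786

Checks pass: Σm=0; 8 even; l₃=3∈[3,5].
(2·4+1)(2·1+1)(2·3+1) = 189
Δ: 2! 6! 0! / 9! → 1/252
sum: t=1:−1/36 = -1/36
3j²(4 1 3; 0 0 0) = Δ·Π!·Σ² = 4/63  (sign +1)
sum: t=2:+1/96 = 1/96
3j²(4 1 3; 0 1 -1) = Δ·Π!·Σ² = 1/42  (sign +1)
combine: 4πI² = 189·4/63·1/42 = 2/7
take √, sign +1: I = 0.15078601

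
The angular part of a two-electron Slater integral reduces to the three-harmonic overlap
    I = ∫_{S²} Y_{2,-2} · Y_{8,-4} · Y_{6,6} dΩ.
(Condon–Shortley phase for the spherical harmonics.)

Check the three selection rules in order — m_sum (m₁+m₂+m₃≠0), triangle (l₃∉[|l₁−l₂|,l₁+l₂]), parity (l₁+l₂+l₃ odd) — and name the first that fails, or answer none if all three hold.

azimuthal sum: -2 − 4 + 6 = 0  ✓
6 ≤ 6 ≤ 10 (triangle on l)  ✓
L = 2 + 8 + 6 = 16 (even)  ✓

none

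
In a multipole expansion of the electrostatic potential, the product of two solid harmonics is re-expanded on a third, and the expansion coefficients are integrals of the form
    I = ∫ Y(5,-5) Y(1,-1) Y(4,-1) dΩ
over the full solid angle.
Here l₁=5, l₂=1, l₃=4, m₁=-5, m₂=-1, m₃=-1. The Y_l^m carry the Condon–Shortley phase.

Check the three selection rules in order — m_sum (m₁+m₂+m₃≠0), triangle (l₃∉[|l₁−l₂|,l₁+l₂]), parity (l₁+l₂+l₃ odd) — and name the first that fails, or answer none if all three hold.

m_sum

azimuthal sum: -5 − 1 − 1 = -7  ✗
4 ≤ 4 ≤ 6 (triangle on l)
L = 5 + 1 + 4 = 10 (even)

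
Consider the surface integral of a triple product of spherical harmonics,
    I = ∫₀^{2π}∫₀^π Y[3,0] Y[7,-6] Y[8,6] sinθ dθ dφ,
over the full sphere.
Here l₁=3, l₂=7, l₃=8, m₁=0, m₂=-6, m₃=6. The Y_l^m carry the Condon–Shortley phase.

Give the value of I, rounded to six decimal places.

m-sum 0 ✓  L=18 even ✓  4≤8≤10 ✓
Π(2lᵢ+1) = 7×15×17 = 1785
triangle coeff Δ(3,7,8) = 1/5290740
Σ_t [0,2]: t=0:+1/7257600 t=1:−1/2073600 t=2:+1/7257600 = -1/4838400
(3j)²=252/20995 [(3 7 8; 0 0 0)], sign=-1
Σ_t [0,1]: t=0:+1/479001600 t=1:−1/1916006400 = 1/638668800
(3j)²=117/6460 [(3 7 8; 0 -6 6)], sign=+1
⇒ 4πI² = 11907/30685
I = (-1)√(11907/30685/(4π)) = -0.17572485

-0.175725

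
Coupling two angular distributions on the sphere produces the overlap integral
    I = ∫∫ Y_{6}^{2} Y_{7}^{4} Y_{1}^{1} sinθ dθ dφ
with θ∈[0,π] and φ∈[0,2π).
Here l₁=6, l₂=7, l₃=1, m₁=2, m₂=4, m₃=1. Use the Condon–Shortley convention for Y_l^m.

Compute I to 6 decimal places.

0.000000

m-sum = 2 + 4 + 1 = 7 ≠ 0 ⇒ I = 0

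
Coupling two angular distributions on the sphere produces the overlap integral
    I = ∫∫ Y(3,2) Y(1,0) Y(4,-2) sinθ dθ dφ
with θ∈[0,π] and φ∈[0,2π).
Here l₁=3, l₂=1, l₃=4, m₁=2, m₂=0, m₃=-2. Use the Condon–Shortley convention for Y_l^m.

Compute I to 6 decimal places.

Checks pass: Σm=0; 8 even; l₃=4∈[2,4].
(2·3+1)(2·1+1)(2·4+1) = 189
Δ: 0! 6! 2! / 9! → 1/252
sum: t=0:+1/36 = 1/36
3j²(3 1 4; 0 0 0) = Δ·Π!·Σ² = 4/63  (sign +1)
sum: t=0:+1/120 = 1/120
3j²(3 1 4; 2 0 -2) = Δ·Π!·Σ² = 1/21  (sign +1)
combine: 4πI² = 189·4/63·1/21 = 4/7
take √, sign +1: I = 0.21324362

0.213244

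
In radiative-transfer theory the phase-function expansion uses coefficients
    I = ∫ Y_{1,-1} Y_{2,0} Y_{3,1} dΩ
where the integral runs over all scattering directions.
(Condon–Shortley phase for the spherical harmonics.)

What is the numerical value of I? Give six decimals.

Checks pass: Σm=0; 6 even; l₃=3∈[1,3].
(2·1+1)(2·2+1)(2·3+1) = 105
Δ: 0! 2! 4! / 7! → 1/105
sum: t=0:+1/4 = 1/4
3j²(1 2 3; 0 0 0) = Δ·Π!·Σ² = 3/35  (sign -1)
sum: t=0:+1/8 = 1/8
3j²(1 2 3; -1 0 1) = Δ·Π!·Σ² = 2/35  (sign +1)
combine: 4πI² = 105·3/35·2/35 = 18/35
take √, sign -1: I = -0.20230066

-0.202301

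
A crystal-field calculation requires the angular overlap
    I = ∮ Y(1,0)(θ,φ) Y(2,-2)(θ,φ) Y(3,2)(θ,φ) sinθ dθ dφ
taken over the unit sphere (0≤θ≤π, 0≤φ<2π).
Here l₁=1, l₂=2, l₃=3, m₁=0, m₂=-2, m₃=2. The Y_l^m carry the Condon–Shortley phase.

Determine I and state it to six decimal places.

m-sum 0 ✓  L=6 even ✓  1≤3≤3 ✓
Π(2lᵢ+1) = 3×5×7 = 105
triangle coeff Δ(1,2,3) = 1/105
Σ_t [0,0]: t=0:+1/4 = 1/4
(3j)²=3/35 [(1 2 3; 0 0 0)], sign=-1
Σ_t [0,0]: t=0:+1/24 = 1/24
(3j)²=1/21 [(1 2 3; 0 -2 2)], sign=-1
⇒ 4πI² = 3/7
I = (+1)√(3/7/(4π)) = 0.18467439

0.184674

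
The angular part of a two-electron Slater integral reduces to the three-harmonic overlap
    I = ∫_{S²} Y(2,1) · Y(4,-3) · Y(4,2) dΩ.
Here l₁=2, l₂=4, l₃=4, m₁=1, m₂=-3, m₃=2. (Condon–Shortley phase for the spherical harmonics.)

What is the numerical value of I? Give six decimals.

Rules hold: Σm=0, L=10 even, 2≤4≤6.
N = 5·9·9 = 405
Δ = 2!·2!·6!/11! = 1/13860
Racah Σ t=0..2: t=0:+1/192 t=1:−1/36 t=2:+1/192 = -5/288
⇒ 3j(2 4 4; 0 0 0)² = 20/693, sgn -1
Racah Σ t=0..1: t=0:+1/240 t=1:−1/1440 = 1/288
⇒ 3j(2 4 4; 1 -3 2)² = 5/132, sgn +1
4πI² = N·(3j₀)²·(3jₘ)² = 375/847
I = -1·√(0.442739/4π) = -0.18770204

-0.187702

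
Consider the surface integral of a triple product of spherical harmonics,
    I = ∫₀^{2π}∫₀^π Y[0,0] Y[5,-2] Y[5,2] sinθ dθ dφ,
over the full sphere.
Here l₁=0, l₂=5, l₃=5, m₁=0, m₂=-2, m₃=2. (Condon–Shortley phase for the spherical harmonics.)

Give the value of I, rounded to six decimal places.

0.282095

Checks pass: Σm=0; 10 even; l₃=5∈[5,5].
(2·0+1)(2·5+1)(2·5+1) = 121
Δ: 0! 0! 10! / 11! → 1/11
sum: t=0:+1/14400 = 1/14400
3j²(0 5 5; 0 0 0) = Δ·Π!·Σ² = 1/11  (sign -1)
sum: t=0:+1/30240 = 1/30240
3j²(0 5 5; 0 -2 2) = Δ·Π!·Σ² = 1/11  (sign -1)
combine: 4πI² = 121·1/11·1/11 = 1/1
take √, sign +1: I = 0.28209479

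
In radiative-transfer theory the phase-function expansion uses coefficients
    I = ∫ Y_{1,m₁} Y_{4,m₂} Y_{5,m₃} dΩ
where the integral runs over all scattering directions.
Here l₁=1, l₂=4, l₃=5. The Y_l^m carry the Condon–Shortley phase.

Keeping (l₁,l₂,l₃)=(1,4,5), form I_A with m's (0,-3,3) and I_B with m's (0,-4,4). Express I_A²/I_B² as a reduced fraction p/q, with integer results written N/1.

16/9

l's match ⇒ only the (l;m) 3-j factors differ between A and B.
A: triangle coeff Δ(1,4,5) = 1/495; Σ_t [0,0]: t=0:+1/5040 = 1/5040; (3j)²=16/495 [(1 4 5; 0 -3 3)], sign=+1
B: triangle coeff Δ(1,4,5) = 1/495; Σ_t [0,0]: t=0:+1/40320 = 1/40320; (3j)²=1/55 [(1 4 5; 0 -4 4)], sign=-1
I_A²/I_B² = (16/495)/(1/55) = 16/9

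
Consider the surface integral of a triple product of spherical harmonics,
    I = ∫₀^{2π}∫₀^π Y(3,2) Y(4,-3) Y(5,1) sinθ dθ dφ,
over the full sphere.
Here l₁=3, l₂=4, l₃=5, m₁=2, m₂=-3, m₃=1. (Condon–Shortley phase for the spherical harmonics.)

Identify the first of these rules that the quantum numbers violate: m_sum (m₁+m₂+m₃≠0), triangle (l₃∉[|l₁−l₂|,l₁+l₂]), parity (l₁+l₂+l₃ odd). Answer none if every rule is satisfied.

none

azimuthal sum: 2 − 3 + 1 = 0  ✓
1 ≤ 5 ≤ 7 (triangle on l)  ✓
L = 3 + 4 + 5 = 12 (even)  ✓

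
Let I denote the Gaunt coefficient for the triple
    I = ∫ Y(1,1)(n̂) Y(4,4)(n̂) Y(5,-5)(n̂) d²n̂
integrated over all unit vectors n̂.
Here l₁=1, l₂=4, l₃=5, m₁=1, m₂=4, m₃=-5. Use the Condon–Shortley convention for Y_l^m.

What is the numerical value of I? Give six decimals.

-0.329416

Checks pass: Σm=0; 10 even; l₃=5∈[3,5].
(2·1+1)(2·4+1)(2·5+1) = 297
Δ: 0! 2! 8! / 11! → 1/495
sum: t=0:+1/576 = 1/576
3j²(1 4 5; 0 0 0) = Δ·Π!·Σ² = 5/99  (sign -1)
sum: t=0:+1/80640 = 1/80640
3j²(1 4 5; 1 4 -5) = Δ·Π!·Σ² = 1/11  (sign +1)
combine: 4πI² = 297·5/99·1/11 = 15/11
take √, sign -1: I = -0.32941575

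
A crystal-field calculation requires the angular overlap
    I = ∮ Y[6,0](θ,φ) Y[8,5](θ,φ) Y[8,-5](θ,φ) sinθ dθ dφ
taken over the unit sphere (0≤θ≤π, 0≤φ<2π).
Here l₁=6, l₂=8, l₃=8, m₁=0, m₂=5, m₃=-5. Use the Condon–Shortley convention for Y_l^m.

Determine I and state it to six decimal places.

0.058187

Checks pass: Σm=0; 22 even; l₃=8∈[2,14].
(2·6+1)(2·8+1)(2·8+1) = 3757
Δ: 6! 6! 10! / 23! → 1/13742520792
sum: t=0:+1/41803776000 t=1:−1/435456000 t=2:+1/39813120 t=3:−1/18662400 t=4:+1/39813120 t=5:−1/435456000 t=6:+1/41803776000 = -11/1393459200
3j²(6 8 8; 0 0 0) = Δ·Π!·Σ² = 600/96577  (sign -1)
sum: t=3:−1/4702924800 t=4:+1/836075520 t=5:−1/1161216000 t=6:+1/15676416000 = 1/5374771200
3j²(6 8 8; 0 5 -5) = Δ·Π!·Σ² = 325/178296  (sign -1)
combine: 4πI² = 3757·600/96577·325/178296 = 8125/190969
take √, sign +1: I = 0.05818691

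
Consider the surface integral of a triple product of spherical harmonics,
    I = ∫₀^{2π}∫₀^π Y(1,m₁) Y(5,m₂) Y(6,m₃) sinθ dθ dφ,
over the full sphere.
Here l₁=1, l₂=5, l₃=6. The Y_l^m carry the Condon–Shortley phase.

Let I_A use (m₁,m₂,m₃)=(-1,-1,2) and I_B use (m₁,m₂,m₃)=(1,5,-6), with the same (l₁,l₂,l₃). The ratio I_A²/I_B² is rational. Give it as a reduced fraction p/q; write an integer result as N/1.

14/33

Same 1,5,6: normalisation and zero-m 3j drop out of the ratio.
A: Δ: 0! 2! 10! / 13! → 1/858; sum: t=0:+1/34560 = 1/34560; 3j²(1 5 6; -1 -1 2) = Δ·Π!·Σ² = 14/429  (sign +1)
B: Δ: 0! 2! 10! / 13! → 1/858; sum: t=0:+1/7257600 = 1/7257600; 3j²(1 5 6; 1 5 -6) = Δ·Π!·Σ² = 1/13  (sign +1)
I_A²/I_B² = (14/429)/(1/13) = 14/33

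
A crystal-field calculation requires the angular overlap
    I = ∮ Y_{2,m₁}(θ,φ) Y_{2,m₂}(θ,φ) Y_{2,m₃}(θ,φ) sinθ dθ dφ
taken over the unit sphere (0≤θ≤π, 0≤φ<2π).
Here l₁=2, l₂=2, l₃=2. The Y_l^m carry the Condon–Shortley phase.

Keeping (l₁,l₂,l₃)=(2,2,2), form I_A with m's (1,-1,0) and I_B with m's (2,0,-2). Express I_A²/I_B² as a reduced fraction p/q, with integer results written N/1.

1/4

l's match ⇒ only the (l;m) 3-j factors differ between A and B.
A: triangle coeff Δ(2,2,2) = 1/630; Σ_t [0,1]: t=0:+1/2 t=1:−1/4 = 1/4; (3j)²=1/70 [(2 2 2; 1 -1 0)], sign=+1
B: triangle coeff Δ(2,2,2) = 1/630; Σ_t [0,0]: t=0:+1/8 = 1/8; (3j)²=2/35 [(2 2 2; 2 0 -2)], sign=+1
I_A²/I_B² = (1/70)/(2/35) = 1/4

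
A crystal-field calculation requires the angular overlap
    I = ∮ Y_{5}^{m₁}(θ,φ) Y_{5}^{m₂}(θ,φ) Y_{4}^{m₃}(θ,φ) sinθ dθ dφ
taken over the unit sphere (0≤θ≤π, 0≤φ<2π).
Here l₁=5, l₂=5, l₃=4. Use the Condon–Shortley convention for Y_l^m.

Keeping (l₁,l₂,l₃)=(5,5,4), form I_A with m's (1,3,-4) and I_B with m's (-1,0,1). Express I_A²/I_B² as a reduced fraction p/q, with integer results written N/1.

Shared (l₁,l₂,l₃)=(5,5,4): N and (l;000)² cancel in I_A²/I_B².
A: Δ = 6!·4!·4!/15! = 1/3153150; Racah Σ t=4..4: t=4:+1/27648 = 1/27648; ⇒ 3j(5 5 4; 1 3 -4)² = 10/429, sgn +1
B: Δ = 6!·4!·4!/15! = 1/3153150; Racah Σ t=2..5: t=2:+1/6912 t=3:−1/864 t=4:+1/1152 t=5:−1/17280 = -7/34560; ⇒ 3j(5 5 4; -1 0 1)² = 1/429, sgn +1
I_A²/I_B² = (10/429)/(1/429) = 10/1

10/1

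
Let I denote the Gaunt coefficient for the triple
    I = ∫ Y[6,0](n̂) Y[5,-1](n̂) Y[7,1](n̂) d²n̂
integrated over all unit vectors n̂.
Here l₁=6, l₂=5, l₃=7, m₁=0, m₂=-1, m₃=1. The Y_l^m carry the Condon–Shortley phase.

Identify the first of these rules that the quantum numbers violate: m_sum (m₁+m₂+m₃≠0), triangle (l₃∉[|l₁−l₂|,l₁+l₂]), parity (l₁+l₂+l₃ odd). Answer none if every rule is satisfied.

none

Σmᵢ = 0  ✓
l₃∈[|l₁−l₂|,l₁+l₂]=[1,11], have l₃=7  ✓
Σlᵢ = 18 ⇒ even  ✓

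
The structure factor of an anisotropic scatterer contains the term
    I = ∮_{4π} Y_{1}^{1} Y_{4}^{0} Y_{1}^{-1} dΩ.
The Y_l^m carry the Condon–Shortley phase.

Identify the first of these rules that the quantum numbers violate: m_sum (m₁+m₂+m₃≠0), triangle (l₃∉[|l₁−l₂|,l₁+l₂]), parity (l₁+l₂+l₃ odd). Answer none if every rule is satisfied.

Σmᵢ = 0  ✓
l₃∈[|l₁−l₂|,l₁+l₂]=[3,5], have l₃=1  ✗
Σlᵢ = 6 ⇒ even

triangle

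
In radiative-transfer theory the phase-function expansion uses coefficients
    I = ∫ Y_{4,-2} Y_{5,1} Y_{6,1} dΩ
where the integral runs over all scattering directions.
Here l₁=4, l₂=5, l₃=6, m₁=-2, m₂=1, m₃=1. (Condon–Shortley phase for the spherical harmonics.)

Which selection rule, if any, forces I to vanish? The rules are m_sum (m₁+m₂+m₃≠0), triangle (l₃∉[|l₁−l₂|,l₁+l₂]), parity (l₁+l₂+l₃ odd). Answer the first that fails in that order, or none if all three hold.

azimuthal sum: -2 + 1 + 1 = 0  ✓
1 ≤ 6 ≤ 9 (triangle on l)  ✓
L = 4 + 5 + 6 = 15 (odd)  ✗

parity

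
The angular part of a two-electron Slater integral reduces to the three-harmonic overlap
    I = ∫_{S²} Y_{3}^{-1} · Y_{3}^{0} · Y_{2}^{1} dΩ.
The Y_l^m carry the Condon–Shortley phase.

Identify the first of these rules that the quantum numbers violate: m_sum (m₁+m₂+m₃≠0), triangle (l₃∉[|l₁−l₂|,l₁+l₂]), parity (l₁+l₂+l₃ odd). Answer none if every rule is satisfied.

none

m₁+m₂+m₃ = -1 + 0 + 1 = 0  ✓
triangle: |3−3|=0 ≤ l₃=2 ≤ 3+3=6  ✓
parity: l₁+l₂+l₃ = 8 is even  ✓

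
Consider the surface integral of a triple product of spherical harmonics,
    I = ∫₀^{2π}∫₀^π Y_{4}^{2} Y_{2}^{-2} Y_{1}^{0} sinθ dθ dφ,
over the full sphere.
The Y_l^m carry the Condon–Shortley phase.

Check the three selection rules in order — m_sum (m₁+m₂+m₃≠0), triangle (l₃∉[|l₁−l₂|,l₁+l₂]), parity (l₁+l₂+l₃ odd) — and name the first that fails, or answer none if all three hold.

Σmᵢ = 0  ✓
l₃∈[|l₁−l₂|,l₁+l₂]=[2,6], have l₃=1  ✗
Σlᵢ = 7 ⇒ odd

triangle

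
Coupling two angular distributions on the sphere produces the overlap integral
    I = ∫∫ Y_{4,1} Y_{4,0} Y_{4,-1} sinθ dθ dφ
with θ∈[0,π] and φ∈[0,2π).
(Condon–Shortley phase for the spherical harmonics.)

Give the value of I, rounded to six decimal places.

-0.068481

Rules hold: Σm=0, L=12 even, 0≤4≤8.
N = 9·9·9 = 729
Δ = 4!·4!·4!/13! = 1/450450
Racah Σ t=0..4: t=0:+1/13824 t=1:−1/216 t=2:+1/64 t=3:−1/216 t=4:+1/13824 = 5/768
⇒ 3j(4 4 4; 0 0 0)² = 18/1001, sgn +1
Racah Σ t=0..3: t=0:+1/3456 t=1:−1/144 t=2:+1/96 t=3:−1/864 = 1/384
⇒ 3j(4 4 4; 1 0 -1)² = 9/2002, sgn -1
4πI² = N·(3j₀)²·(3jₘ)² = 59049/1002001
I = -1·√(0.0589311/4π) = -0.06848055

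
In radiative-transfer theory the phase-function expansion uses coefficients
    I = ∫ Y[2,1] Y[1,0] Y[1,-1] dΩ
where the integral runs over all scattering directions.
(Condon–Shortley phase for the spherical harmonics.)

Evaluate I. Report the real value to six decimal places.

-0.218510

Rules hold: Σm=0, L=4 even, 1≤1≤3.
N = 5·3·3 = 45
Δ = 2!·2!·0!/5! = 1/30
Racah Σ t=1..1: t=1:−1/1 = -1/1
⇒ 3j(2 1 1; 0 0 0)² = 2/15, sgn +1
Racah Σ t=1..1: t=1:−1/2 = -1/2
⇒ 3j(2 1 1; 1 0 -1)² = 1/10, sgn -1
4πI² = N·(3j₀)²·(3jₘ)² = 3/5
I = -1·√(0.6/4π) = -0.21850969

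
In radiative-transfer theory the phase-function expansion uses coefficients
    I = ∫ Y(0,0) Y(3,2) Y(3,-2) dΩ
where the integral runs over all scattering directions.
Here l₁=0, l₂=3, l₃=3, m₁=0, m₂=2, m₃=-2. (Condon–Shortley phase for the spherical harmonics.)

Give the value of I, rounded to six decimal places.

0.282095

Rules hold: Σm=0, L=6 even, 3≤3≤3.
N = 1·7·7 = 49
Δ = 0!·0!·6!/7! = 1/7
Racah Σ t=0..0: t=0:+1/36 = 1/36
⇒ 3j(0 3 3; 0 0 0)² = 1/7, sgn -1
Racah Σ t=0..0: t=0:+1/120 = 1/120
⇒ 3j(0 3 3; 0 2 -2)² = 1/7, sgn -1
4πI² = N·(3j₀)²·(3jₘ)² = 1/1
I = +1·√(1/4π) = 0.28209479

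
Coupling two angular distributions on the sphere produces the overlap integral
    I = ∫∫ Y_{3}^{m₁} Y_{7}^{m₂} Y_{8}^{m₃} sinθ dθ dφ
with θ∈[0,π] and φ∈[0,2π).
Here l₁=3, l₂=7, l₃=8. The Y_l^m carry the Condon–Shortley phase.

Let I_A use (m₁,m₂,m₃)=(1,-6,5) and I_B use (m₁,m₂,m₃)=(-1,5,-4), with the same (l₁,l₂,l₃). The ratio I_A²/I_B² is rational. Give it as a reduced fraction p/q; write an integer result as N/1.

86528/90601

Same 3,7,8: normalisation and zero-m 3j drop out of the ratio.
A: Δ: 2! 4! 12! / 19! → 1/5290740; sum: t=0:+1/319334400 t=1:−1/2874009600 = 1/359251200; 3j²(3 7 8; 1 -6 5) = Δ·Π!·Σ² = 1664/101745  (sign -1)
B: Δ: 2! 4! 12! / 19! → 1/5290740; sum: t=0:+1/22992076800 t=1:−1/239500800 t=2:+1/58060800 = 43/3284582400; 3j²(3 7 8; -1 5 -4) = Δ·Π!·Σ² = 12943/755820  (sign +1)
I_A²/I_B² = (1664/101745)/(12943/755820) = 86528/90601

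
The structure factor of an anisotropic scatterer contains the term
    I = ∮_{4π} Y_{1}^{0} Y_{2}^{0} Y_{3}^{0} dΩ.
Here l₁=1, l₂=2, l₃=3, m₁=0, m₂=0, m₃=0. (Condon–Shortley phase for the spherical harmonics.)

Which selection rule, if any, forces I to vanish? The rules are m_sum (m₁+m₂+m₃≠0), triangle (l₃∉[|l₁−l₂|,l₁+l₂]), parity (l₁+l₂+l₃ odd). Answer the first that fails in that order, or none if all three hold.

Σmᵢ = 0  ✓
l₃∈[|l₁−l₂|,l₁+l₂]=[1,3], have l₃=3  ✓
Σlᵢ = 6 ⇒ even  ✓

none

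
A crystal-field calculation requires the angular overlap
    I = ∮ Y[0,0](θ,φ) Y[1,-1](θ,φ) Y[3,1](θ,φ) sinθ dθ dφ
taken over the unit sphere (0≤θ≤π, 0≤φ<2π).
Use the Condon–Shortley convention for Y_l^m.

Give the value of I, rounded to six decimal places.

0.000000

triangle: need 1≤l₃≤1, have 3; I=0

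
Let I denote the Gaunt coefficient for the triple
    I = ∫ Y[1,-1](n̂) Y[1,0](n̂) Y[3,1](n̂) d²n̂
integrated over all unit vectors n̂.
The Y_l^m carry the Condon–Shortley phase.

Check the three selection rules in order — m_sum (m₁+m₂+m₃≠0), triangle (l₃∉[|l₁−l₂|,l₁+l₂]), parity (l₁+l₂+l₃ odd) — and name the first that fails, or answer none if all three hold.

azimuthal sum: -1 + 0 + 1 = 0  ✓
0 ≤ 3 ≤ 2 (triangle on l)  ✗
L = 1 + 1 + 3 = 5 (odd)

triangle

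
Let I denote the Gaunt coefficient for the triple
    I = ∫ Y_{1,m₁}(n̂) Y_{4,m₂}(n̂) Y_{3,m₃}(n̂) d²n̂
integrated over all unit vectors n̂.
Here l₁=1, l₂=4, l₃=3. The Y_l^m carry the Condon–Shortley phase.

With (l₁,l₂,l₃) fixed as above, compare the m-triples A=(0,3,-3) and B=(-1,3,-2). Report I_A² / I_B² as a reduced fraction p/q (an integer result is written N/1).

1/3

Same 1,4,3: normalisation and zero-m 3j drop out of the ratio.
A: Δ: 2! 0! 6! / 9! → 1/252; sum: t=1:−1/720 = -1/720; 3j²(1 4 3; 0 3 -3) = Δ·Π!·Σ² = 1/36  (sign -1)
B: Δ: 2! 0! 6! / 9! → 1/252; sum: t=2:+1/240 = 1/240; 3j²(1 4 3; -1 3 -2) = Δ·Π!·Σ² = 1/12  (sign -1)
I_A²/I_B² = (1/36)/(1/12) = 1/3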